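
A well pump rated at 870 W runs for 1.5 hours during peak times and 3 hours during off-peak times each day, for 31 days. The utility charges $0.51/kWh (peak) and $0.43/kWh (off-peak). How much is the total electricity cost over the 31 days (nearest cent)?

Peak energy = 0.87 kW × 1.5 h × 31 = 40.455 kWh
Off-peak energy = 0.87 kW × 3 h × 31 = 80.91 kWh
Cost = 40.455 × $0.51 + 80.91 × $0.43 = $20.63205 + $34.7913 = $55.42

$55.42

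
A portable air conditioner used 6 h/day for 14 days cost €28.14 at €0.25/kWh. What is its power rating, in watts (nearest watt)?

Energy = €28.14 ÷ €0.25/kWh = 112.56 kWh
Runtime = 6 h/day × 14 days = 84 h
Power = 112.56 kWh ÷ 84 h = 1.34 kW = 1340 W

1340 W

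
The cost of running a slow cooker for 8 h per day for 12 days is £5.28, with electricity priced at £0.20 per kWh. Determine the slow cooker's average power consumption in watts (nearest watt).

275 W

Energy = £5.28 ÷ £0.20/kWh = 26.4 kWh
Runtime = 8 h/day × 12 days = 96 h
Power = 26.4 kWh ÷ 96 h = 0.275 kW = 275 W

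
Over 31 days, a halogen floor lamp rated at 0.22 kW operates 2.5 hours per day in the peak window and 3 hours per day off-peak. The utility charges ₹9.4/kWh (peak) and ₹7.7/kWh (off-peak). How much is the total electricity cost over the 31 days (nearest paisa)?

Peak energy = 0.22 kW × 2.5 h × 31 = 17.05 kWh
Off-peak energy = 0.22 kW × 3 h × 31 = 20.46 kWh
Cost = 17.05 × ₹9.4 + 20.46 × ₹7.7 = ₹160.27 + ₹157.542 = ₹317.81

₹317.81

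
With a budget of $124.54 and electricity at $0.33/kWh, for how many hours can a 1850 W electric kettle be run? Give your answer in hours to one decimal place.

204.0 h

Energy available = $124.54 ÷ $0.33/kWh = 377.3939 kWh
Hours = 377.3939 kWh ÷ 1.85 kW = 204.0 h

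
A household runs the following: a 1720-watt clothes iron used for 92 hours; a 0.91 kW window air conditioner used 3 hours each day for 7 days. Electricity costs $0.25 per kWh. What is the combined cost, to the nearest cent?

$44.34

clothes iron: 1.72 kW × 92 h = 158.24 kWh
window air conditioner: Runtime = 3 h/day × 7 days = 21 h
window air conditioner: 0.91 kW × 21 h = 19.11 kWh
Total energy = 177.35 kWh
Cost = 177.35 × $0.25 = $44.34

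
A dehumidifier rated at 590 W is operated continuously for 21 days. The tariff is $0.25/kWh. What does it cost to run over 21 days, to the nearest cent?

$74.34

Runtime = 24 h × 21 = 504 h
Energy = 0.59 kW × 504 h = 297.36 kWh
Cost = 297.36 kWh × $0.25/kWh = $74.34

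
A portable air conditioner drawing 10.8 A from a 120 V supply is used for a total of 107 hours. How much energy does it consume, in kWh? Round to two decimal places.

138.67 kWh

Power = 10.8 A × 120 V = 1296 W = 1.296 kW
Energy = 1.296 kW × 107 h = 138.672 kWh ≈ 138.67 kWh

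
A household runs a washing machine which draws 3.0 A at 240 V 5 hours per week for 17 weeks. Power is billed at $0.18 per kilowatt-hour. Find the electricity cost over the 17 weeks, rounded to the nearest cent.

Power = 3.0 A × 240 V = 720 W = 0.72 kW
Runtime = 5 h/week × 17 weeks = 85 h
Energy = 0.72 kW × 85 h = 61.2 kWh
Cost = 61.2 kWh × $0.18/kWh = $11.02

$11.02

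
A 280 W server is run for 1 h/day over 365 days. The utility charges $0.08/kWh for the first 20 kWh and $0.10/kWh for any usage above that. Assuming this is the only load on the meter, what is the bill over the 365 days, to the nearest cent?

Runtime = 1 h/day × 365 days = 365 h
Energy = 0.28 kW × 365 h = 102.2 kWh
Tier 1 (0–20 kWh): 20 × $0.08 = $1.6
Above 20 kWh: 82.2 × $0.10 = $8.22
Bill = $9.82

$9.82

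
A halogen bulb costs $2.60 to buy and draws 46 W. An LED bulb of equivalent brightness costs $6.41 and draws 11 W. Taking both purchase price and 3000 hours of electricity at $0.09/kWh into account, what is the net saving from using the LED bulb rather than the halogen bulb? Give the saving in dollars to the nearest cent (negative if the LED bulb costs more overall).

halogen bulb: $2.60 + (46/1000) kW × 3000 h × $0.09 = $2.60 + $12.42 = $15.02
LED bulb: $6.41 + (11/1000) kW × 3000 h × $0.09 = $6.41 + $2.97 = $9.38
Saving = $15.02 − $9.38 = $5.64

$5.64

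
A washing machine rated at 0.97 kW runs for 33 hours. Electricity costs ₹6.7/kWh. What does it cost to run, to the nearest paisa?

Energy = 0.97 kW × 33 h = 32.01 kWh
Cost = 32.01 kWh × ₹6.7/kWh = ₹214.47

₹214.47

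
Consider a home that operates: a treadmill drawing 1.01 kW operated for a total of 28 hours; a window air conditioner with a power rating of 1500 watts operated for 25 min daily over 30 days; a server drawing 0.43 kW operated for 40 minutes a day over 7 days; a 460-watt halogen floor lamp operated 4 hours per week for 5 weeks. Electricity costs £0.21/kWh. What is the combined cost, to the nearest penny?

treadmill: 1.01 kW × 28 h = 28.28 kWh
window air conditioner: Runtime = 25 min × 30 = 750 min = 12.5 h
window air conditioner: 1.5 kW × 12.5 h = 18.75 kWh
server: Runtime = 40 min × 7 = 280 min = 4.666666… h
server: 0.43 kW × 4.666666… h = 2.006666… kWh
halogen floor lamp: Runtime = 4 h/week × 5 weeks = 20 h
halogen floor lamp: 0.46 kW × 20 h = 9.2 kWh
Total energy = 58.236666… kWh
Cost = 58.236666… × £0.21 = £12.23

£12.23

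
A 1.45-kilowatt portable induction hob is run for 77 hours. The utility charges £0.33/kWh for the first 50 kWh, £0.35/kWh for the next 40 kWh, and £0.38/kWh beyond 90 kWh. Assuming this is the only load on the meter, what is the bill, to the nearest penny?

£38.73

Energy = 1.45 kW × 77 h = 111.65 kWh
Tier 1 (0–50 kWh): 50 × £0.33 = £16.5
Tier 2 (50–90 kWh): 40 × £0.35 = £14
Above 90 kWh: 21.65 × £0.38 = £8.227
Bill = £38.73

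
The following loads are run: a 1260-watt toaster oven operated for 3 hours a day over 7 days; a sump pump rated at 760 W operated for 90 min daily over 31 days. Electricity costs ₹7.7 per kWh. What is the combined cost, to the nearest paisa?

toaster oven: Runtime = 3 h/day × 7 days = 21 h
toaster oven: 1.26 kW × 21 h = 26.46 kWh
sump pump: Runtime = 90 min × 31 = 2790 min = 46.5 h
sump pump: 0.76 kW × 46.5 h = 35.34 kWh
Total energy = 61.8 kWh
Cost = 61.8 × ₹7.7 = ₹475.86

₹475.86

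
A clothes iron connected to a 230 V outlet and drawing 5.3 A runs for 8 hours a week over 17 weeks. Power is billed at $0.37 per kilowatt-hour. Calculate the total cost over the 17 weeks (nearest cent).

Power = 5.3 A × 230 V = 1219 W = 1.219 kW
Runtime = 8 h/week × 17 weeks = 136 h
Energy = 1.219 kW × 136 h = 165.784 kWh
Cost = 165.784 kWh × $0.37/kWh = $61.34

$61.34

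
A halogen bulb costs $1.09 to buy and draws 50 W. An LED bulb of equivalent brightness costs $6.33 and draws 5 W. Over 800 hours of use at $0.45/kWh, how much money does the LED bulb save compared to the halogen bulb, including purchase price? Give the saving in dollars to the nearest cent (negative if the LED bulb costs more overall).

halogen bulb: $1.09 + (50/1000) kW × 800 h × $0.45 = $1.09 + $18 = $19.09
LED bulb: $6.33 + (5/1000) kW × 800 h × $0.45 = $6.33 + $1.8 = $8.13
Saving = $19.09 − $8.13 = $10.96

$10.96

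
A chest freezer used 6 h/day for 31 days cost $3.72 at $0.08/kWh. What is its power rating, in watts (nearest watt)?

Energy = $3.72 ÷ $0.08/kWh = 46.5 kWh
Runtime = 6 h/day × 31 days = 186 h
Power = 46.5 kWh ÷ 186 h = 0.25 kW = 250 W

250 W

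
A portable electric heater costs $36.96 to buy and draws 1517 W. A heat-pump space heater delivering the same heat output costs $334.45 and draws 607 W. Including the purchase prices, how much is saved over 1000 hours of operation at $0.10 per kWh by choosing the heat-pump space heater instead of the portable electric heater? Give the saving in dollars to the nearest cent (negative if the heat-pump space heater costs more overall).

portable electric heater: $36.96 + (1517/1000) kW × 1000 h × $0.10 = $36.96 + $151.7 = $188.66
heat-pump space heater: $334.45 + (607/1000) kW × 1000 h × $0.10 = $334.45 + $60.7 = $395.15
Saving = $188.66 − $395.15 = −$206.49

-$206.49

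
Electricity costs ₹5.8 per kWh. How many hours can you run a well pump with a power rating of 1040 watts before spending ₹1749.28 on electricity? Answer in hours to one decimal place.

Energy available = ₹1749.28 ÷ ₹5.8/kWh = 301.6 kWh
Hours = 301.6 kWh ÷ 1.04 kW = 290.0 h

290.0 h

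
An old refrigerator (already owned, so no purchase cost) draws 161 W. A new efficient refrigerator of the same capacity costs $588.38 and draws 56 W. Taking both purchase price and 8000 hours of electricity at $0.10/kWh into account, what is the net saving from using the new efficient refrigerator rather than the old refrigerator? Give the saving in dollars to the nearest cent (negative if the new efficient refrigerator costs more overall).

-$504.38

old refrigerator: $0.00 + (161/1000) kW × 8000 h × $0.10 = $0.00 + $128.8 = $128.8
new efficient refrigerator: $588.38 + (56/1000) kW × 8000 h × $0.10 = $588.38 + $44.8 = $633.18
Saving = $128.8 − $633.18 = −$504.38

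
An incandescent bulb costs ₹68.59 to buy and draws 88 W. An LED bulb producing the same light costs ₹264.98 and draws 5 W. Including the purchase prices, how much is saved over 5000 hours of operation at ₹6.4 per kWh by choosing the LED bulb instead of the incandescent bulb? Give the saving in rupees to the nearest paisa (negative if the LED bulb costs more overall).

₹2459.61

incandescent bulb: ₹68.59 + (88/1000) kW × 5000 h × ₹6.4 = ₹68.59 + ₹2816 = ₹2884.59
LED bulb: ₹264.98 + (5/1000) kW × 5000 h × ₹6.4 = ₹264.98 + ₹160 = ₹424.98
Saving = ₹2884.59 − ₹424.98 = ₹2459.61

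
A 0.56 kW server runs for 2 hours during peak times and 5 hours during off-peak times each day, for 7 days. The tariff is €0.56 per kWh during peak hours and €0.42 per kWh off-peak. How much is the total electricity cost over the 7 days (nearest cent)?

€12.62

Peak energy = 0.56 kW × 2 h × 7 = 7.84 kWh
Off-peak energy = 0.56 kW × 5 h × 7 = 19.6 kWh
Cost = 7.84 × €0.56 + 19.6 × €0.42 = €4.3904 + €8.232 = €12.62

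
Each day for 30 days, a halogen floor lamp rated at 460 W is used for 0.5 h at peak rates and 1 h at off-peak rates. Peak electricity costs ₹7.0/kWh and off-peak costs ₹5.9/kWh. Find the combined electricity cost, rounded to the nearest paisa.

Peak energy = 0.46 kW × 0.5 h × 30 = 6.9 kWh
Off-peak energy = 0.46 kW × 1 h × 30 = 13.8 kWh
Cost = 6.9 × ₹7.0 + 13.8 × ₹5.9 = ₹48.3 + ₹81.42 = ₹129.72

₹129.72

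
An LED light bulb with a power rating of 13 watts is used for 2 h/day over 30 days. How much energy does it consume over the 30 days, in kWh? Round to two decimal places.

Runtime = 2 h/day × 30 days = 60 h
Energy = 0.013 kW × 60 h = 0.78 kWh

0.78 kWh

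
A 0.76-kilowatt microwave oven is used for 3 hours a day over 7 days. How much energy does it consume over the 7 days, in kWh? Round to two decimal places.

15.96 kWh

Runtime = 3 h/day × 7 days = 21 h
Energy = 0.76 kW × 21 h = 15.96 kWh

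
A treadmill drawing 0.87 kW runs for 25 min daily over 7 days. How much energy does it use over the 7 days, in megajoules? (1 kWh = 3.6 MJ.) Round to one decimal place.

9.1 MJ

Runtime = 25 min × 7 = 175 min = 2.916666… h
Energy = 0.87 kW × 2.916666… h = 2.5375 kWh
= 2.5375 × 3.6 MJ = 9.1 MJ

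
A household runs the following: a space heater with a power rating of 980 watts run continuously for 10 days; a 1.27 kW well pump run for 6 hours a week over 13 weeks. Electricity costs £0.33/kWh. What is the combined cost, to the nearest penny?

£110.31

space heater: Runtime = 24 h × 10 = 240 h
space heater: 0.98 kW × 240 h = 235.2 kWh
well pump: Runtime = 6 h/week × 13 weeks = 78 h
well pump: 1.27 kW × 78 h = 99.06 kWh
Total energy = 334.26 kWh
Cost = 334.26 × £0.33 = £110.31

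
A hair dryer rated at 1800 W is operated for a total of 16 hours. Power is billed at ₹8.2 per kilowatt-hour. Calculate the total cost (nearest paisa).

Energy = 1.8 kW × 16 h = 28.8 kWh
Cost = 28.8 kWh × ₹8.2/kWh = ₹236.16

₹236.16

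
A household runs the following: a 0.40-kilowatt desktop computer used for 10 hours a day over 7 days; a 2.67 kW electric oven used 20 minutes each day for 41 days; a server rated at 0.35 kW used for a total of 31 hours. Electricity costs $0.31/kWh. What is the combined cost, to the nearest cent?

$23.36

desktop computer: Runtime = 10 h/day × 7 days = 70 h
desktop computer: 0.4 kW × 70 h = 28 kWh
electric oven: Runtime = 20 min × 41 = 820 min = 13.666666… h
electric oven: 2.67 kW × 13.666666… h = 36.49 kWh
server: 0.35 kW × 31 h = 10.85 kWh
Total energy = 75.34 kWh
Cost = 75.34 × $0.31 = $23.36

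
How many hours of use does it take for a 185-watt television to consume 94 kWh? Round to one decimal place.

508.1 h

Hours = 94 kWh ÷ 0.185 kW = 508.1 h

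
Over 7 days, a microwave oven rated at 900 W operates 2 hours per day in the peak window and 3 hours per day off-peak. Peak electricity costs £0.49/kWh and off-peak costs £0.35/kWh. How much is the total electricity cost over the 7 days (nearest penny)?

Peak energy = 0.9 kW × 2 h × 7 = 12.6 kWh
Off-peak energy = 0.9 kW × 3 h × 7 = 18.9 kWh
Cost = 12.6 × £0.49 + 18.9 × £0.35 = £6.174 + £6.615 = £12.79

£12.79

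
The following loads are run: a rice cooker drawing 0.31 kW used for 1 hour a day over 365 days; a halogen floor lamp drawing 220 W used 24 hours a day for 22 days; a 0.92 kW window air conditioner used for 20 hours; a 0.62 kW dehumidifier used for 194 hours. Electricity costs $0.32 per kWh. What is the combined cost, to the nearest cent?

rice cooker: Runtime = 1 h/day × 365 days = 365 h
rice cooker: 0.31 kW × 365 h = 113.15 kWh
halogen floor lamp: Runtime = 24 h × 22 = 528 h
halogen floor lamp: 0.22 kW × 528 h = 116.16 kWh
window air conditioner: 0.92 kW × 20 h = 18.4 kWh
dehumidifier: 0.62 kW × 194 h = 120.28 kWh
Total energy = 367.99 kWh
Cost = 367.99 × $0.32 = $117.76

$117.76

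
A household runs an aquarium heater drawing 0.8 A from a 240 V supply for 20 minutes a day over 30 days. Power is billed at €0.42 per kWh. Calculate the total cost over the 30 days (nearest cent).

€0.81

Power = 0.8 A × 240 V = 192 W = 0.192 kW
Runtime = 20 min × 30 = 600 min = 10 h
Energy = 0.192 kW × 10 h = 1.92 kWh
Cost = 1.92 kWh × €0.42/kWh = €0.81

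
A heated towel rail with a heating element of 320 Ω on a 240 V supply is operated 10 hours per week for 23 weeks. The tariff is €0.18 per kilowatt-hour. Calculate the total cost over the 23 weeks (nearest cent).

€7.45

Power = V²/R = 240²/320 = 180 W = 0.18 kW
Runtime = 10 h/week × 23 weeks = 230 h
Energy = 0.18 kW × 230 h = 41.4 kWh
Cost = 41.4 kWh × €0.18/kWh = €7.45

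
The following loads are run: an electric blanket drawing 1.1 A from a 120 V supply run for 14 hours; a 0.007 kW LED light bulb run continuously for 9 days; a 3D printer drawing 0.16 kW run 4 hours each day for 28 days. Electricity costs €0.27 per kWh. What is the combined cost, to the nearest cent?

electric blanket: Power = 1.1 A × 120 V = 132 W = 0.132 kW
electric blanket: 0.132 kW × 14 h = 1.848 kWh
LED light bulb: Runtime = 24 h × 9 = 216 h
LED light bulb: 0.007 kW × 216 h = 1.512 kWh
3D printer: Runtime = 4 h/day × 28 days = 112 h
3D printer: 0.16 kW × 112 h = 17.92 kWh
Total energy = 21.28 kWh
Cost = 21.28 × €0.27 = €5.75

€5.75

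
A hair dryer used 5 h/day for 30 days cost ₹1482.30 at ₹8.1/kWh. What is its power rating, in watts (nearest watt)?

1220 W

Energy = ₹1482.30 ÷ ₹8.1/kWh = 183 kWh
Runtime = 5 h/day × 30 days = 150 h
Power = 183 kWh ÷ 150 h = 1.22 kW = 1220 W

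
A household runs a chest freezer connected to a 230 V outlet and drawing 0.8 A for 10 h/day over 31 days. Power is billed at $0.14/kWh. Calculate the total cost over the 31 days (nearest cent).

Power = 0.8 A × 230 V = 184 W = 0.184 kW
Runtime = 10 h/day × 31 days = 310 h
Energy = 0.184 kW × 310 h = 57.04 kWh
Cost = 57.04 kWh × $0.14/kWh = $7.99

$7.99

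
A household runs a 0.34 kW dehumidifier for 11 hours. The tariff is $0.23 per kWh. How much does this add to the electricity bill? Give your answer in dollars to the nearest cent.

Energy = 0.34 kW × 11 h = 3.74 kWh
Cost = 3.74 kWh × $0.23/kWh = $0.86

$0.86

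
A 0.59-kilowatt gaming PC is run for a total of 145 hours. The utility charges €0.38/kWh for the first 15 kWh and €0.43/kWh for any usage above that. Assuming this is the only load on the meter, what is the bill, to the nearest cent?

€36.04

Energy = 0.59 kW × 145 h = 85.55 kWh
Tier 1 (0–15 kWh): 15 × €0.38 = €5.7
Above 15 kWh: 70.55 × €0.43 = €30.3365
Bill = €36.04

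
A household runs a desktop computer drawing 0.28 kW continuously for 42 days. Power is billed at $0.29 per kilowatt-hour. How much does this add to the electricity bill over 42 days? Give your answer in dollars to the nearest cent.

Runtime = 24 h × 42 = 1008 h
Energy = 0.28 kW × 1008 h = 282.24 kWh
Cost = 282.24 kWh × $0.29/kWh = $81.85

$81.85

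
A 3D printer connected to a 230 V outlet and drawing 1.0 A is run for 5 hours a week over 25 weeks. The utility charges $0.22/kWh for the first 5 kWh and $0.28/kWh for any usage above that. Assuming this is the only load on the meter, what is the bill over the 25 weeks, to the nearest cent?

$7.75

Power = 1.0 A × 230 V = 230 W = 0.23 kW
Runtime = 5 h/week × 25 weeks = 125 h
Energy = 0.23 kW × 125 h = 28.75 kWh
Tier 1 (0–5 kWh): 5 × $0.22 = $1.1
Above 5 kWh: 23.75 × $0.28 = $6.65
Bill = $7.75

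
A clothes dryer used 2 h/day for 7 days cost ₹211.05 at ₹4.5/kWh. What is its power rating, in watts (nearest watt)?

3350 W

Energy = ₹211.05 ÷ ₹4.5/kWh = 46.9 kWh
Runtime = 2 h/day × 7 days = 14 h
Power = 46.9 kWh ÷ 14 h = 3.35 kW = 3350 W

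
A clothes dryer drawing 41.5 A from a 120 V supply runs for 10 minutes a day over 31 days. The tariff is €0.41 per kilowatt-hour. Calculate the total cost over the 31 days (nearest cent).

€10.55

Power = 41.5 A × 120 V = 4980 W = 4.98 kW
Runtime = 10 min × 31 = 310 min = 5.166666… h
Energy = 4.98 kW × 5.166666… h = 25.73 kWh
Cost = 25.73 kWh × €0.41/kWh = €10.55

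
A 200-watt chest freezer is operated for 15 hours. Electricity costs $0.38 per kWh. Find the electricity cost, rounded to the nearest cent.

$1.14

Energy = 0.2 kW × 15 h = 3 kWh
Cost = 3 kWh × $0.38/kWh = $1.14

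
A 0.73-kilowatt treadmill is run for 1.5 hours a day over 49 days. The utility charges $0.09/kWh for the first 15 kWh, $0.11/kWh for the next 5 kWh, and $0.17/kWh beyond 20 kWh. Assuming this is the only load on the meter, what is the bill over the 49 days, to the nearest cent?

$7.62

Runtime = 1.5 h/day × 49 days = 73.5 h
Energy = 0.73 kW × 73.5 h = 53.655 kWh
Tier 1 (0–15 kWh): 15 × $0.09 = $1.35
Tier 2 (15–20 kWh): 5 × $0.11 = $0.55
Above 20 kWh: 33.655 × $0.17 = $5.72135
Bill = $7.62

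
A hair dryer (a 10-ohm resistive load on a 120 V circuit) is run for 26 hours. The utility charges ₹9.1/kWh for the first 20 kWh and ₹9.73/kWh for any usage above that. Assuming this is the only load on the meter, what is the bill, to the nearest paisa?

₹351.69

Power = V²/R = 120²/10 = 1440 W = 1.44 kW
Energy = 1.44 kW × 26 h = 37.44 kWh
Tier 1 (0–20 kWh): 20 × ₹9.1 = ₹182
Above 20 kWh: 17.44 × ₹9.73 = ₹169.6912
Bill = ₹351.69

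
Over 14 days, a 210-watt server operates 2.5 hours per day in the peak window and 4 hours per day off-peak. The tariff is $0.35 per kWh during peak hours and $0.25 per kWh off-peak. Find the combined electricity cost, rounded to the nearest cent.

$5.51

Peak energy = 0.21 kW × 2.5 h × 14 = 7.35 kWh
Off-peak energy = 0.21 kW × 4 h × 14 = 11.76 kWh
Cost = 7.35 × $0.35 + 11.76 × $0.25 = $2.5725 + $2.94 = $5.51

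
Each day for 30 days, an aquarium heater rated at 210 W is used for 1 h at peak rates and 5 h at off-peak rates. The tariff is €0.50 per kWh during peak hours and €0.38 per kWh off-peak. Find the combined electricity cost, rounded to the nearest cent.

€15.12

Peak energy = 0.21 kW × 1 h × 30 = 6.3 kWh
Off-peak energy = 0.21 kW × 5 h × 30 = 31.5 kWh
Cost = 6.3 × €0.50 + 31.5 × €0.38 = €3.15 + €11.97 = €15.12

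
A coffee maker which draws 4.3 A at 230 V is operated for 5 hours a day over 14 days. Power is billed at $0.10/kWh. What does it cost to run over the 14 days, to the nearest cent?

Power = 4.3 A × 230 V = 989 W = 0.989 kW
Runtime = 5 h/day × 14 days = 70 h
Energy = 0.989 kW × 70 h = 69.23 kWh
Cost = 69.23 kWh × $0.10/kWh = $6.92

$6.92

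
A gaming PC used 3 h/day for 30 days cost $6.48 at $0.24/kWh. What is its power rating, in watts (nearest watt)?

Energy = $6.48 ÷ $0.24/kWh = 27 kWh
Runtime = 3 h/day × 30 days = 90 h
Power = 27 kWh ÷ 90 h = 0.3 kW = 300 W

300 W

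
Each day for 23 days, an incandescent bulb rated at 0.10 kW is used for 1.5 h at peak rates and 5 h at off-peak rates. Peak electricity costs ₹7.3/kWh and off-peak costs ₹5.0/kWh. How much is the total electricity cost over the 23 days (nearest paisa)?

₹82.69

Peak energy = 0.1 kW × 1.5 h × 23 = 3.45 kWh
Off-peak energy = 0.1 kW × 5 h × 23 = 11.5 kWh
Cost = 3.45 × ₹7.3 + 11.5 × ₹5.0 = ₹25.185 + ₹57.5 = ₹82.69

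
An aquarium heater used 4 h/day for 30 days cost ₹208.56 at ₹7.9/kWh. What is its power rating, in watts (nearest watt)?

220 W

Energy = ₹208.56 ÷ ₹7.9/kWh = 26.4 kWh
Runtime = 4 h/day × 30 days = 120 h
Power = 26.4 kWh ÷ 120 h = 0.22 kW = 220 W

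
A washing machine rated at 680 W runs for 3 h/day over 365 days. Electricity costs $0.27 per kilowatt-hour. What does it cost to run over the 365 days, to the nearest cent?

Runtime = 3 h/day × 365 days = 1095 h
Energy = 0.68 kW × 1095 h = 744.6 kWh
Cost = 744.6 kWh × $0.27/kWh = $201.04

$201.04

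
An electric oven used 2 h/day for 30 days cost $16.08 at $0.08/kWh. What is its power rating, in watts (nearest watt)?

Energy = $16.08 ÷ $0.08/kWh = 201 kWh
Runtime = 2 h/day × 30 days = 60 h
Power = 201 kWh ÷ 60 h = 3.35 kW = 3350 W

3350 W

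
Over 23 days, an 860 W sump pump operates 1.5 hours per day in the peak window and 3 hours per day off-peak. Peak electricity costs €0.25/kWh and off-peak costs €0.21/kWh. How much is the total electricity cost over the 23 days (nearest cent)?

Peak energy = 0.86 kW × 1.5 h × 23 = 29.67 kWh
Off-peak energy = 0.86 kW × 3 h × 23 = 59.34 kWh
Cost = 29.67 × €0.25 + 59.34 × €0.21 = €7.4175 + €12.4614 = €19.88

€19.88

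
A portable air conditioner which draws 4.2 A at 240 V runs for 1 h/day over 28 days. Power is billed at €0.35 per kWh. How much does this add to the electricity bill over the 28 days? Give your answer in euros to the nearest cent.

€9.88

Power = 4.2 A × 240 V = 1008 W = 1.008 kW
Runtime = 1 h/day × 28 days = 28 h
Energy = 1.008 kW × 28 h = 28.224 kWh
Cost = 28.224 kWh × €0.35/kWh = €9.88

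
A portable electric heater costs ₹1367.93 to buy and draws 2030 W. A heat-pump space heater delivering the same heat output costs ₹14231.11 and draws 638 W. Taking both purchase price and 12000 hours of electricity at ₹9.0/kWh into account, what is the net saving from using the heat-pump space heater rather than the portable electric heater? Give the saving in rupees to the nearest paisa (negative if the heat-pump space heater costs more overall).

portable electric heater: ₹1367.93 + (2030/1000) kW × 12000 h × ₹9.0 = ₹1367.93 + ₹219240 = ₹220607.93
heat-pump space heater: ₹14231.11 + (638/1000) kW × 12000 h × ₹9.0 = ₹14231.11 + ₹68904 = ₹83135.11
Saving = ₹220607.93 − ₹83135.11 = ₹137472.82

₹137472.82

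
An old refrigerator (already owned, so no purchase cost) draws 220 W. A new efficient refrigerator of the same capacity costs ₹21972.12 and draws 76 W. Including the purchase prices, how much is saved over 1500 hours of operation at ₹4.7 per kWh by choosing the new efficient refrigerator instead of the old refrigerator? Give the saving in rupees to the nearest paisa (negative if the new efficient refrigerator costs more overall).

-₹20956.92

old refrigerator: ₹0.00 + (220/1000) kW × 1500 h × ₹4.7 = ₹0.00 + ₹1551 = ₹1551
new efficient refrigerator: ₹21972.12 + (76/1000) kW × 1500 h × ₹4.7 = ₹21972.12 + ₹535.8 = ₹22507.92
Saving = ₹1551 − ₹22507.92 = −₹20956.92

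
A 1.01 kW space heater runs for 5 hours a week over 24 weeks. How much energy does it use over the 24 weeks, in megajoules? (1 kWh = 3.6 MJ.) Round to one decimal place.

Runtime = 5 h/week × 24 weeks = 120 h
Energy = 1.01 kW × 120 h = 121.2 kWh
= 121.2 × 3.6 MJ = 436.3 MJ

436.3 MJ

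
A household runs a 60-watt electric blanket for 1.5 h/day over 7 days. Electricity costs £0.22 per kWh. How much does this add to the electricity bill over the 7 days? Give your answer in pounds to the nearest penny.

Runtime = 1.5 h/day × 7 days = 10.5 h
Energy = 0.06 kW × 10.5 h = 0.63 kWh
Cost = 0.63 kWh × £0.22/kWh = £0.14

£0.14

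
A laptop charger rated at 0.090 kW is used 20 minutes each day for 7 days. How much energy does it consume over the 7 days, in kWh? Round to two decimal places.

0.21 kWh

Runtime = 20 min × 7 = 140 min = 2.333333… h
Energy = 0.09 kW × 2.333333… h = 0.21 kWh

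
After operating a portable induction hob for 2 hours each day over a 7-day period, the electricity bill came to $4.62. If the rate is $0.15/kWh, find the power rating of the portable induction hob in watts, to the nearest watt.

2200 W

Energy = $4.62 ÷ $0.15/kWh = 30.8 kWh
Runtime = 2 h/day × 7 days = 14 h
Power = 30.8 kWh ÷ 14 h = 2.2 kW = 2200 W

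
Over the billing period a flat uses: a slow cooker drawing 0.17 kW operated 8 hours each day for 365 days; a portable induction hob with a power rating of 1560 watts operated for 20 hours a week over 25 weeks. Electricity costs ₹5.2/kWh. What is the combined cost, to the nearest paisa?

₹6637.28

slow cooker: Runtime = 8 h/day × 365 days = 2920 h
slow cooker: 0.17 kW × 2920 h = 496.4 kWh
portable induction hob: Runtime = 20 h/week × 25 weeks = 500 h
portable induction hob: 1.56 kW × 500 h = 780 kWh
Total energy = 1276.4 kWh
Cost = 1276.4 × ₹5.2 = ₹6637.28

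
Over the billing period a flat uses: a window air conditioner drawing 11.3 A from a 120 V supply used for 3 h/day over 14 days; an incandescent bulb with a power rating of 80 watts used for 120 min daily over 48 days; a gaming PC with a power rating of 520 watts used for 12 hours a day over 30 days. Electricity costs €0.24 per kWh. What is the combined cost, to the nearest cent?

window air conditioner: Power = 11.3 A × 120 V = 1356 W = 1.356 kW
window air conditioner: Runtime = 3 h/day × 14 days = 42 h
window air conditioner: 1.356 kW × 42 h = 56.952 kWh
incandescent bulb: Runtime = 120 min × 48 = 5760 min = 96 h
incandescent bulb: 0.08 kW × 96 h = 7.68 kWh
gaming PC: Runtime = 12 h/day × 30 days = 360 h
gaming PC: 0.52 kW × 360 h = 187.2 kWh
Total energy = 251.832 kWh
Cost = 251.832 × €0.24 = €60.44

€60.44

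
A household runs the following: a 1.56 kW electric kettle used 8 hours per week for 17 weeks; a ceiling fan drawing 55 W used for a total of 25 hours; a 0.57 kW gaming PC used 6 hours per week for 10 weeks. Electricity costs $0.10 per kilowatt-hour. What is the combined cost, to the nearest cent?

$24.77

electric kettle: Runtime = 8 h/week × 17 weeks = 136 h
electric kettle: 1.56 kW × 136 h = 212.16 kWh
ceiling fan: 0.055 kW × 25 h = 1.375 kWh
gaming PC: Runtime = 6 h/week × 10 weeks = 60 h
gaming PC: 0.57 kW × 60 h = 34.2 kWh
Total energy = 247.735 kWh
Cost = 247.735 × $0.10 = $24.77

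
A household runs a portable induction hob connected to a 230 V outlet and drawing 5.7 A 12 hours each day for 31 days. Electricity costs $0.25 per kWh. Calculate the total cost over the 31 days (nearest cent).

Power = 5.7 A × 230 V = 1311 W = 1.311 kW
Runtime = 12 h/day × 31 days = 372 h
Energy = 1.311 kW × 372 h = 487.692 kWh
Cost = 487.692 kWh × $0.25/kWh = $121.92

$121.92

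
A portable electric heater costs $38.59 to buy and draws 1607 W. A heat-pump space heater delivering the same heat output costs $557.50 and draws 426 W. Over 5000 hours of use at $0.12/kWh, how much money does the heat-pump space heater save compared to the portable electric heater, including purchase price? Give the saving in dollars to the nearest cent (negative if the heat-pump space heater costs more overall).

$189.69

portable electric heater: $38.59 + (1607/1000) kW × 5000 h × $0.12 = $38.59 + $964.2 = $1002.79
heat-pump space heater: $557.50 + (426/1000) kW × 5000 h × $0.12 = $557.50 + $255.6 = $813.1
Saving = $1002.79 − $813.1 = $189.69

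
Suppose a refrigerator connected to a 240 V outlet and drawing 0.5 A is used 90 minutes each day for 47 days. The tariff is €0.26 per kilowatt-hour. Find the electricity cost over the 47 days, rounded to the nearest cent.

Power = 0.5 A × 240 V = 120 W = 0.12 kW
Runtime = 90 min × 47 = 4230 min = 70.5 h
Energy = 0.12 kW × 70.5 h = 8.46 kWh
Cost = 8.46 kWh × €0.26/kWh = €2.20

€2.20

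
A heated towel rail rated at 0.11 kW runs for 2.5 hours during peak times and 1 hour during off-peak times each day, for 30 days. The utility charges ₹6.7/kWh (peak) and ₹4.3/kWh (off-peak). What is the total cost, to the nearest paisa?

Peak energy = 0.11 kW × 2.5 h × 30 = 8.25 kWh
Off-peak energy = 0.11 kW × 1 h × 30 = 3.3 kWh
Cost = 8.25 × ₹6.7 + 3.3 × ₹4.3 = ₹55.275 + ₹14.19 = ₹69.47

₹69.47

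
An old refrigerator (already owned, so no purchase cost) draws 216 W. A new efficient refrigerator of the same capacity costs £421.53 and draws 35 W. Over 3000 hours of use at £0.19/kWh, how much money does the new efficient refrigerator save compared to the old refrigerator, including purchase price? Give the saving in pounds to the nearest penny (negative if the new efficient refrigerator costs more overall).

-£318.36

old refrigerator: £0.00 + (216/1000) kW × 3000 h × £0.19 = £0.00 + £123.12 = £123.12
new efficient refrigerator: £421.53 + (35/1000) kW × 3000 h × £0.19 = £421.53 + £19.95 = £441.48
Saving = £123.12 − £441.48 = −£318.36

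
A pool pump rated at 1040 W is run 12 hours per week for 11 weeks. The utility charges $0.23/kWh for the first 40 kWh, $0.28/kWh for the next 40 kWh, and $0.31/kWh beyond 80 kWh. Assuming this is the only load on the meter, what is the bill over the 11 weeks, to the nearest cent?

Runtime = 12 h/week × 11 weeks = 132 h
Energy = 1.04 kW × 132 h = 137.28 kWh
Tier 1 (0–40 kWh): 40 × $0.23 = $9.2
Tier 2 (40–80 kWh): 40 × $0.28 = $11.2
Above 80 kWh: 57.28 × $0.31 = $17.7568
Bill = $38.16

$38.16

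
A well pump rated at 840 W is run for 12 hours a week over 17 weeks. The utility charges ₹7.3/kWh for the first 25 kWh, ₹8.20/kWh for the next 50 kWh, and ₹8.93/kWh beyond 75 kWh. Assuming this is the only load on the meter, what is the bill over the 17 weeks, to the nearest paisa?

₹1452.99

Runtime = 12 h/week × 17 weeks = 204 h
Energy = 0.84 kW × 204 h = 171.36 kWh
Tier 1 (0–25 kWh): 25 × ₹7.3 = ₹182.5
Tier 2 (25–75 kWh): 50 × ₹8.20 = ₹410
Above 75 kWh: 96.36 × ₹8.93 = ₹860.4948
Bill = ₹1452.99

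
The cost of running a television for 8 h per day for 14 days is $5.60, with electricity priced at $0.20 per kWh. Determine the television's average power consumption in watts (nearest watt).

250 W

Energy = $5.60 ÷ $0.20/kWh = 28 kWh
Runtime = 8 h/day × 14 days = 112 h
Power = 28 kWh ÷ 112 h = 0.25 kW = 250 W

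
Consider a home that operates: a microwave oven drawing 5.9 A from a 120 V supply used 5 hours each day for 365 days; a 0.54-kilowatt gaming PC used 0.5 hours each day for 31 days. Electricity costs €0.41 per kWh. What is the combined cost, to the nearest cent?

microwave oven: Power = 5.9 A × 120 V = 708 W = 0.708 kW
microwave oven: Runtime = 5 h/day × 365 days = 1825 h
microwave oven: 0.708 kW × 1825 h = 1292.1 kWh
gaming PC: Runtime = 0.5 h/day × 31 days = 15.5 h
gaming PC: 0.54 kW × 15.5 h = 8.37 kWh
Total energy = 1300.47 kWh
Cost = 1300.47 × €0.41 = €533.19

€533.19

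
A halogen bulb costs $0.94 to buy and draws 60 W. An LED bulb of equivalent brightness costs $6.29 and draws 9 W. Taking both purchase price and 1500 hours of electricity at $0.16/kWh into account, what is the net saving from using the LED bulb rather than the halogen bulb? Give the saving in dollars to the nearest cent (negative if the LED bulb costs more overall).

$6.89

halogen bulb: $0.94 + (60/1000) kW × 1500 h × $0.16 = $0.94 + $14.4 = $15.34
LED bulb: $6.29 + (9/1000) kW × 1500 h × $0.16 = $6.29 + $2.16 = $8.45
Saving = $15.34 − $8.45 = $6.89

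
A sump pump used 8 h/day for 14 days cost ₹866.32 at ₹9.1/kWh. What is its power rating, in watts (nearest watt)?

Energy = ₹866.32 ÷ ₹9.1/kWh = 95.2 kWh
Runtime = 8 h/day × 14 days = 112 h
Power = 95.2 kWh ÷ 112 h = 0.85 kW = 850 W

850 W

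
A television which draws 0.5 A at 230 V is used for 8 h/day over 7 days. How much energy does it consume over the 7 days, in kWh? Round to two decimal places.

Power = 0.5 A × 230 V = 115 W = 0.115 kW
Runtime = 8 h/day × 7 days = 56 h
Energy = 0.115 kW × 56 h = 6.44 kWh

6.44 kWh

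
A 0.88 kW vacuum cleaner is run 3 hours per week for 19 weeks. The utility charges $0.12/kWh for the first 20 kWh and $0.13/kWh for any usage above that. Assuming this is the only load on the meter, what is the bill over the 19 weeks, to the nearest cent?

$6.32

Runtime = 3 h/week × 19 weeks = 57 h
Energy = 0.88 kW × 57 h = 50.16 kWh
Tier 1 (0–20 kWh): 20 × $0.12 = $2.4
Above 20 kWh: 30.16 × $0.13 = $3.9208
Bill = $6.32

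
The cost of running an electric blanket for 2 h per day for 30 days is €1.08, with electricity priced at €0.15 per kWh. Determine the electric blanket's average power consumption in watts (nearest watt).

120 W

Energy = €1.08 ÷ €0.15/kWh = 7.2 kWh
Runtime = 2 h/day × 30 days = 60 h
Power = 7.2 kWh ÷ 60 h = 0.12 kW = 120 W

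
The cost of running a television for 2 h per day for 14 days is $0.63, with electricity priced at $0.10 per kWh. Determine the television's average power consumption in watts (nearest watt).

Energy = $0.63 ÷ $0.10/kWh = 6.3 kWh
Runtime = 2 h/day × 14 days = 28 h
Power = 6.3 kWh ÷ 28 h = 0.225 kW = 225 W

225 W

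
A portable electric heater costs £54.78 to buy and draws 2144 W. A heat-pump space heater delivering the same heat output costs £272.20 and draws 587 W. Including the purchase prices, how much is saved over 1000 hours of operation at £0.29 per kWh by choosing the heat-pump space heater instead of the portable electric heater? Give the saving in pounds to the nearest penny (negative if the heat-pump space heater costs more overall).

portable electric heater: £54.78 + (2144/1000) kW × 1000 h × £0.29 = £54.78 + £621.76 = £676.54
heat-pump space heater: £272.20 + (587/1000) kW × 1000 h × £0.29 = £272.20 + £170.23 = £442.43
Saving = £676.54 − £442.43 = £234.11

£234.11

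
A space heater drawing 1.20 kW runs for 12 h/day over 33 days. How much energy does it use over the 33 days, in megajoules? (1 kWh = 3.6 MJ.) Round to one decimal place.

1710.7 MJ

Runtime = 12 h/day × 33 days = 396 h
Energy = 1.2 kW × 396 h = 475.2 kWh
= 475.2 × 3.6 MJ = 1710.7 MJ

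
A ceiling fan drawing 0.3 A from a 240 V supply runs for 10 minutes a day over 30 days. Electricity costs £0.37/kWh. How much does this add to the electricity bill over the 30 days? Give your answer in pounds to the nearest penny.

Power = 0.3 A × 240 V = 72 W = 0.072 kW
Runtime = 10 min × 30 = 300 min = 5 h
Energy = 0.072 kW × 5 h = 0.36 kWh
Cost = 0.36 kWh × £0.37/kWh = £0.13

£0.13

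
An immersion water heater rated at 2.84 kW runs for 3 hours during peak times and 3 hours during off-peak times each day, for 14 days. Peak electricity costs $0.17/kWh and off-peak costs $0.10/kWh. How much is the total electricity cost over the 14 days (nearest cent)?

$32.21

Peak energy = 2.84 kW × 3 h × 14 = 119.28 kWh
Off-peak energy = 2.84 kW × 3 h × 14 = 119.28 kWh
Cost = 119.28 × $0.17 + 119.28 × $0.10 = $20.2776 + $11.928 = $32.21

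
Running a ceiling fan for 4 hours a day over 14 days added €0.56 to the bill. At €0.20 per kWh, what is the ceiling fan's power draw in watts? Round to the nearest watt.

50 W

Energy = €0.56 ÷ €0.20/kWh = 2.8 kWh
Runtime = 4 h/day × 14 days = 56 h
Power = 2.8 kWh ÷ 56 h = 0.05 kW = 50 W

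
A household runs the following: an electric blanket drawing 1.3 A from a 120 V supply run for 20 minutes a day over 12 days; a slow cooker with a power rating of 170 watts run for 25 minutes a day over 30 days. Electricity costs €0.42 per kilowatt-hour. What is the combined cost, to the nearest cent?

€1.15

electric blanket: Power = 1.3 A × 120 V = 156 W = 0.156 kW
electric blanket: Runtime = 20 min × 12 = 240 min = 4 h
electric blanket: 0.156 kW × 4 h = 0.624 kWh
slow cooker: Runtime = 25 min × 30 = 750 min = 12.5 h
slow cooker: 0.17 kW × 12.5 h = 2.125 kWh
Total energy = 2.749 kWh
Cost = 2.749 × €0.42 = €1.15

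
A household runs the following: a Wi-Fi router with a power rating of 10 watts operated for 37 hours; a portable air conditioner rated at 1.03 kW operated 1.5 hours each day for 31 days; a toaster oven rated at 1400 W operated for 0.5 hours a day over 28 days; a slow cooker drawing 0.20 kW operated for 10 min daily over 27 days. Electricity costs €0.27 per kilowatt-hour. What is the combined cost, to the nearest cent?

€18.57

Wi-Fi router: 0.01 kW × 37 h = 0.37 kWh
portable air conditioner: Runtime = 1.5 h/day × 31 days = 46.5 h
portable air conditioner: 1.03 kW × 46.5 h = 47.895 kWh
toaster oven: Runtime = 0.5 h/day × 28 days = 14 h
toaster oven: 1.4 kW × 14 h = 19.6 kWh
slow cooker: Runtime = 10 min × 27 = 270 min = 4.5 h
slow cooker: 0.2 kW × 4.5 h = 0.9 kWh
Total energy = 68.765 kWh
Cost = 68.765 × €0.27 = €18.57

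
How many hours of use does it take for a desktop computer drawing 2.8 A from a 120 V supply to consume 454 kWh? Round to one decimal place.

1351.2 h

Power = 2.8 A × 120 V = 336 W = 0.336 kW
Hours = 454 kWh ÷ 0.336 kW = 1351.2 h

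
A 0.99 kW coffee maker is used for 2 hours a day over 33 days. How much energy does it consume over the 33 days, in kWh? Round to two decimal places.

65.34 kWh

Runtime = 2 h/day × 33 days = 66 h
Energy = 0.99 kW × 66 h = 65.34 kWh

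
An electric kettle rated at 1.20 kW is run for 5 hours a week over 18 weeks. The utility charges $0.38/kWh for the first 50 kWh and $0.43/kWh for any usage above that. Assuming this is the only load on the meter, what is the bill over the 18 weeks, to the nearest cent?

$43.94

Runtime = 5 h/week × 18 weeks = 90 h
Energy = 1.2 kW × 90 h = 108 kWh
Tier 1 (0–50 kWh): 50 × $0.38 = $19
Above 50 kWh: 58 × $0.43 = $24.94
Bill = $43.94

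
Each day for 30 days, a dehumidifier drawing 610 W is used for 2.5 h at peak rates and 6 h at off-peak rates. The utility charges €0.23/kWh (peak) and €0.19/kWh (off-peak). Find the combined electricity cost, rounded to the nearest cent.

Peak energy = 0.61 kW × 2.5 h × 30 = 45.75 kWh
Off-peak energy = 0.61 kW × 6 h × 30 = 109.8 kWh
Cost = 45.75 × €0.23 + 109.8 × €0.19 = €10.5225 + €20.862 = €31.38

€31.38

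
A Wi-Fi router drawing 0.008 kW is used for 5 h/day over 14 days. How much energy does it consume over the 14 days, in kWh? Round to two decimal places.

Runtime = 5 h/day × 14 days = 70 h
Energy = 0.008 kW × 70 h = 0.56 kWh

0.56 kWh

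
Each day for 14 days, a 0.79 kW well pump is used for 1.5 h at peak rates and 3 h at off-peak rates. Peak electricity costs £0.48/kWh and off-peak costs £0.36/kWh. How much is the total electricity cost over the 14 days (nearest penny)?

£19.91

Peak energy = 0.79 kW × 1.5 h × 14 = 16.59 kWh
Off-peak energy = 0.79 kW × 3 h × 14 = 33.18 kWh
Cost = 16.59 × £0.48 + 33.18 × £0.36 = £7.9632 + £11.9448 = £19.91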